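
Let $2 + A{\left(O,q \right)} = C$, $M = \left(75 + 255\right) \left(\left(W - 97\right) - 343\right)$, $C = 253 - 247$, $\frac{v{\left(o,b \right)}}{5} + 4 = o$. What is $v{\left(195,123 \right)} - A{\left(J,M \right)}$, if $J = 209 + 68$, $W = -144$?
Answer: $951$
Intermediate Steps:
$v{\left(o,b \right)} = -20 + 5 o$
$J = 277$
$C = 6$
$M = -192720$ ($M = \left(75 + 255\right) \left(\left(-144 - 97\right) - 343\right) = 330 \left(\left(-144 - 97\right) - 343\right) = 330 \left(-241 - 343\right) = 330 \left(-584\right) = -192720$)
$A{\left(O,q \right)} = 4$ ($A{\left(O,q \right)} = -2 + 6 = 4$)
$v{\left(195,123 \right)} - A{\left(J,M \right)} = \left(-20 + 5 \cdot 195\right) - 4 = \left(-20 + 975\right) - 4 = 955 - 4 = 951$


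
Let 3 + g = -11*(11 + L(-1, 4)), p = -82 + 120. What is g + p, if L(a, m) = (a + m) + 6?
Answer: -185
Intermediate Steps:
p = 38
L(a, m) = 6 + a + m
g = -223 (g = -3 - 11*(11 + (6 - 1 + 4)) = -3 - 11*(11 + 9) = -3 - 11*20 = -3 - 220 = -223)
g + p = -223 + 38 = -185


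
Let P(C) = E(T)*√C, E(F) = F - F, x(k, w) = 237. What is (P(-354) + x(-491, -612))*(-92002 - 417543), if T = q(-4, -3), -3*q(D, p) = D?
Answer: -120762165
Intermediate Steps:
q(D, p) = -D/3
T = 4/3 (T = -⅓*(-4) = 4/3 ≈ 1.3333)
E(F) = 0
P(C) = 0 (P(C) = 0*√C = 0)
(P(-354) + x(-491, -612))*(-92002 - 417543) = (0 + 237)*(-92002 - 417543) = 237*(-509545) = -120762165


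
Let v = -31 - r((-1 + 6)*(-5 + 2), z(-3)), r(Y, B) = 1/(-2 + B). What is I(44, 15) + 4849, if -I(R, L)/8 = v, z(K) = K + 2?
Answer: 15283/3 ≈ 5094.3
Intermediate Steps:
z(K) = 2 + K
v = -92/3 (v = -31 - 1/(-2 + (2 - 3)) = -31 - 1/(-2 - 1) = -31 - 1/(-3) = -31 - 1*(-⅓) = -31 + ⅓ = -92/3 ≈ -30.667)
I(R, L) = 736/3 (I(R, L) = -8*(-92/3) = 736/3)
I(44, 15) + 4849 = 736/3 + 4849 = 15283/3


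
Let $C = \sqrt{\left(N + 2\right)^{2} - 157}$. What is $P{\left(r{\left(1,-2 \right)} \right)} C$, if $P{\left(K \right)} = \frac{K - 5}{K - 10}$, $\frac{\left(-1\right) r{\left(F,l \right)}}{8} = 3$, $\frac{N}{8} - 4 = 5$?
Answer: $\frac{87 \sqrt{591}}{34} \approx 62.206$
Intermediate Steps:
$N = 72$ ($N = 32 + 8 \cdot 5 = 32 + 40 = 72$)
$r{\left(F,l \right)} = -24$ ($r{\left(F,l \right)} = \left(-8\right) 3 = -24$)
$C = 3 \sqrt{591}$ ($C = \sqrt{\left(72 + 2\right)^{2} - 157} = \sqrt{74^{2} - 157} = \sqrt{5476 - 157} = \sqrt{5319} = 3 \sqrt{591} \approx 72.932$)
$P{\left(K \right)} = \frac{-5 + K}{-10 + K}$
$P{\left(r{\left(1,-2 \right)} \right)} C = \frac{-5 - 24}{-10 - 24} \cdot 3 \sqrt{591} = \frac{1}{-34} \left(-29\right) 3 \sqrt{591} = \left(- \frac{1}{34}\right) \left(-29\right) 3 \sqrt{591} = \frac{29 \cdot 3 \sqrt{591}}{34} = \frac{87 \sqrt{591}}{34}$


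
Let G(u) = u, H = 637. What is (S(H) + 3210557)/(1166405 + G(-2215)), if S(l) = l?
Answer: 1605597/582095 ≈ 2.7583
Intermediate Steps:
(S(H) + 3210557)/(1166405 + G(-2215)) = (637 + 3210557)/(1166405 - 2215) = 3211194/1164190 = 3211194*(1/1164190) = 1605597/582095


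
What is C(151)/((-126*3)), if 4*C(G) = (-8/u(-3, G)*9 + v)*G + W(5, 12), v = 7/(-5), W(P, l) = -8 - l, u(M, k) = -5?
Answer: -1943/1512 ≈ -1.2851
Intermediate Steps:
v = -7/5 (v = 7*(-1/5) = -7/5 ≈ -1.4000)
C(G) = -5 + 13*G/4 (C(G) = ((-8/(-5)*9 - 7/5)*G + (-8 - 1*12))/4 = ((-8*(-1/5)*9 - 7/5)*G + (-8 - 12))/4 = (((8/5)*9 - 7/5)*G - 20)/4 = ((72/5 - 7/5)*G - 20)/4 = (13*G - 20)/4 = (-20 + 13*G)/4 = -5 + 13*G/4)
C(151)/((-126*3)) = (-5 + (13/4)*151)/((-126*3)) = (-5 + 1963/4)/(-378) = (1943/4)*(-1/378) = -1943/1512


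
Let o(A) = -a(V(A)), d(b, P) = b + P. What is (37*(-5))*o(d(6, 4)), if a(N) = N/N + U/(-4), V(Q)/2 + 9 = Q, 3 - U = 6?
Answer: 1295/4 ≈ 323.75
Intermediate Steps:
U = -3 (U = 3 - 1*6 = 3 - 6 = -3)
V(Q) = -18 + 2*Q
a(N) = 7/4 (a(N) = N/N - 3/(-4) = 1 - 3*(-¼) = 1 + ¾ = 7/4)
d(b, P) = P + b
o(A) = -7/4 (o(A) = -1*7/4 = -7/4)
(37*(-5))*o(d(6, 4)) = (37*(-5))*(-7/4) = -185*(-7/4) = 1295/4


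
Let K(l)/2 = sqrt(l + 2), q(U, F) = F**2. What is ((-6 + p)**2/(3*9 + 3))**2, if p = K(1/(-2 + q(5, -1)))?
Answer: 64/225 ≈ 0.28444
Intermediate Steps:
K(l) = 2*sqrt(2 + l) (K(l) = 2*sqrt(l + 2) = 2*sqrt(2 + l))
p = 2 (p = 2*sqrt(2 + 1/(-2 + (-1)**2)) = 2*sqrt(2 + 1/(-2 + 1)) = 2*sqrt(2 + 1/(-1)) = 2*sqrt(2 - 1) = 2*sqrt(1) = 2*1 = 2)
((-6 + p)**2/(3*9 + 3))**2 = ((-6 + 2)**2/(3*9 + 3))**2 = ((-4)**2/(27 + 3))**2 = (16/30)**2 = (16*(1/30))**2 = (8/15)**2 = 64/225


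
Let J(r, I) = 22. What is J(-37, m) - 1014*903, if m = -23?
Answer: -915620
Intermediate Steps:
J(-37, m) - 1014*903 = 22 - 1014*903 = 22 - 915642 = -915620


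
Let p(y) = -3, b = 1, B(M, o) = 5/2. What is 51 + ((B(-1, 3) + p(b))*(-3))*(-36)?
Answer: -3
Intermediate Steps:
B(M, o) = 5/2 (B(M, o) = 5*(½) = 5/2)
51 + ((B(-1, 3) + p(b))*(-3))*(-36) = 51 + ((5/2 - 3)*(-3))*(-36) = 51 - ½*(-3)*(-36) = 51 + (3/2)*(-36) = 51 - 54 = -3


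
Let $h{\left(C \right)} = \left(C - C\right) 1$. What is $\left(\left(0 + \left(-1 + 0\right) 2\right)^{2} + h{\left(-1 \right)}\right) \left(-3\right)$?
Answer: $-12$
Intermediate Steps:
$h{\left(C \right)} = 0$ ($h{\left(C \right)} = 0 \cdot 1 = 0$)
$\left(\left(0 + \left(-1 + 0\right) 2\right)^{2} + h{\left(-1 \right)}\right) \left(-3\right) = \left(\left(0 + \left(-1 + 0\right) 2\right)^{2} + 0\right) \left(-3\right) = \left(\left(0 - 2\right)^{2} + 0\right) \left(-3\right) = \left(\left(-2\right)^{2} + 0\right) \left(-3\right) = \left(4 + 0\right) \left(-3\right) = 4 \left(-3\right) = -12$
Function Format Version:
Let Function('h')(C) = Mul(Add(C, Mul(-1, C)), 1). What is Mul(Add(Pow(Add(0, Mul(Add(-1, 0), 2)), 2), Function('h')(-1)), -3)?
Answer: -12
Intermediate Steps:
Function('h')(C) = 0 (Function('h')(C) = Mul(0, 1) = 0)
Mul(Add(Pow(Add(0, Mul(Add(-1, 0), 2)), 2), Function('h')(-1)), -3) = Mul(Add(Pow(Add(0, Mul(Add(-1, 0), 2)), 2), 0), -3) = Mul(Add(Pow(Add(0, Mul(-1, 2)), 2), 0), -3) = Mul(Add(Pow(Add(0, -2), 2), 0), -3) = Mul(Add(Pow(-2, 2), 0), -3) = Mul(Add(4, 0), -3) = Mul(4, -3) = -12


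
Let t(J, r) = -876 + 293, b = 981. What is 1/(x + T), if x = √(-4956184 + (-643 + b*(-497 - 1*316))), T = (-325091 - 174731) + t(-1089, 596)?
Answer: -100081/50082183681 - 2*I*√1438595/250410918405 ≈ -1.9983e-6 - 9.5796e-9*I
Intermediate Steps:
t(J, r) = -583
T = -500405 (T = (-325091 - 174731) - 583 = -499822 - 583 = -500405)
x = 2*I*√1438595 (x = √(-4956184 + (-643 + 981*(-497 - 1*316))) = √(-4956184 + (-643 + 981*(-497 - 316))) = √(-4956184 + (-643 + 981*(-813))) = √(-4956184 + (-643 - 797553)) = √(-4956184 - 798196) = √(-5754380) = 2*I*√1438595 ≈ 2398.8*I)
1/(x + T) = 1/(2*I*√1438595 - 500405) = 1/(-500405 + 2*I*√1438595)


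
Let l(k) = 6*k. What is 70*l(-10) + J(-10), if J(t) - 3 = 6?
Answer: -4191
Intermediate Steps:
J(t) = 9 (J(t) = 3 + 6 = 9)
70*l(-10) + J(-10) = 70*(6*(-10)) + 9 = 70*(-60) + 9 = -4200 + 9 = -4191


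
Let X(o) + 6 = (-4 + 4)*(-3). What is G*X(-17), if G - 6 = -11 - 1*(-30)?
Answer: -150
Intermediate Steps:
X(o) = -6 (X(o) = -6 + (-4 + 4)*(-3) = -6 + 0*(-3) = -6 + 0 = -6)
G = 25 (G = 6 + (-11 - 1*(-30)) = 6 + (-11 + 30) = 6 + 19 = 25)
G*X(-17) = 25*(-6) = -150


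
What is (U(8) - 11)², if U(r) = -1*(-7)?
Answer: 16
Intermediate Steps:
U(r) = 7
(U(8) - 11)² = (7 - 11)² = (-4)² = 16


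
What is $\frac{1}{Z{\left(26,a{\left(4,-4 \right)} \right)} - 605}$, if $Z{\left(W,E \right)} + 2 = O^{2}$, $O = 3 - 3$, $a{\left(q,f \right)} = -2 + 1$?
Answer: $- \frac{1}{607} \approx -0.0016474$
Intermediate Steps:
$a{\left(q,f \right)} = -1$
$O = 0$
$Z{\left(W,E \right)} = -2$ ($Z{\left(W,E \right)} = -2 + 0^{2} = -2 + 0 = -2$)
$\frac{1}{Z{\left(26,a{\left(4,-4 \right)} \right)} - 605} = \frac{1}{-2 - 605} = \frac{1}{-607} = - \frac{1}{607}$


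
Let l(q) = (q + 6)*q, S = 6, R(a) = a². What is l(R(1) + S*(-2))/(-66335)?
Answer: -11/13267 ≈ -0.00082912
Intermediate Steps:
l(q) = q*(6 + q) (l(q) = (6 + q)*q = q*(6 + q))
l(R(1) + S*(-2))/(-66335) = ((1² + 6*(-2))*(6 + (1² + 6*(-2))))/(-66335) = ((1 - 12)*(6 + (1 - 12)))*(-1/66335) = -11*(6 - 11)*(-1/66335) = -11*(-5)*(-1/66335) = 55*(-1/66335) = -11/13267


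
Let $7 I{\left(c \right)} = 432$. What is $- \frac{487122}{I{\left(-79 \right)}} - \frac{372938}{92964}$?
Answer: $- \frac{4404927451}{557784} \approx -7897.2$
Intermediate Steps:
$I{\left(c \right)} = \frac{432}{7}$ ($I{\left(c \right)} = \frac{1}{7} \cdot 432 = \frac{432}{7}$)
$- \frac{487122}{I{\left(-79 \right)}} - \frac{372938}{92964} = - \frac{487122}{\frac{432}{7}} - \frac{372938}{92964} = \left(-487122\right) \frac{7}{432} - \frac{186469}{46482} = - \frac{568309}{72} - \frac{186469}{46482} = - \frac{4404927451}{557784}$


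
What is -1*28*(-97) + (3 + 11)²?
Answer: 2912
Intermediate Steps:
-1*28*(-97) + (3 + 11)² = -28*(-97) + 14² = 2716 + 196 = 2912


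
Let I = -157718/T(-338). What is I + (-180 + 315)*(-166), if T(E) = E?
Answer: -3708431/169 ≈ -21943.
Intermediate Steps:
I = 78859/169 (I = -157718/(-338) = -157718*(-1/338) = 78859/169 ≈ 466.62)
I + (-180 + 315)*(-166) = 78859/169 + (-180 + 315)*(-166) = 78859/169 + 135*(-166) = 78859/169 - 22410 = -3708431/169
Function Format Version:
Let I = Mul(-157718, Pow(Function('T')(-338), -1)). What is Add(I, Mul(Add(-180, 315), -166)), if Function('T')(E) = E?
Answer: Rational(-3708431, 169) ≈ -21943.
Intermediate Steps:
I = Rational(78859, 169) (I = Mul(-157718, Pow(-338, -1)) = Mul(-157718, Rational(-1, 338)) = Rational(78859, 169) ≈ 466.62)
Add(I, Mul(Add(-180, 315), -166)) = Add(Rational(78859, 169), Mul(Add(-180, 315), -166)) = Add(Rational(78859, 169), Mul(135, -166)) = Add(Rational(78859, 169), -22410) = Rational(-3708431, 169)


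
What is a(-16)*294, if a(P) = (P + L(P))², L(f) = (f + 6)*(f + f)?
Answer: 27170304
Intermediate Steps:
L(f) = 2*f*(6 + f) (L(f) = (6 + f)*(2*f) = 2*f*(6 + f))
a(P) = (P + 2*P*(6 + P))²
a(-16)*294 = ((-16)²*(13 + 2*(-16))²)*294 = (256*(13 - 32)²)*294 = (256*(-19)²)*294 = (256*361)*294 = 92416*294 = 27170304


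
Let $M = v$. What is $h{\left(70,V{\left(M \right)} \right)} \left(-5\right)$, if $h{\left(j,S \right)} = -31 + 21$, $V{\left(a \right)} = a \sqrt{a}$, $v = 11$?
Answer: $50$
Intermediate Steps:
$M = 11$
$V{\left(a \right)} = a^{\frac{3}{2}}$
$h{\left(j,S \right)} = -10$
$h{\left(70,V{\left(M \right)} \right)} \left(-5\right) = \left(-10\right) \left(-5\right) = 50$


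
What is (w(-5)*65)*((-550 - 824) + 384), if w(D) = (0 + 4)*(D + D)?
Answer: 2574000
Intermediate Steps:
w(D) = 8*D (w(D) = 4*(2*D) = 8*D)
(w(-5)*65)*((-550 - 824) + 384) = ((8*(-5))*65)*((-550 - 824) + 384) = (-40*65)*(-1374 + 384) = -2600*(-990) = 2574000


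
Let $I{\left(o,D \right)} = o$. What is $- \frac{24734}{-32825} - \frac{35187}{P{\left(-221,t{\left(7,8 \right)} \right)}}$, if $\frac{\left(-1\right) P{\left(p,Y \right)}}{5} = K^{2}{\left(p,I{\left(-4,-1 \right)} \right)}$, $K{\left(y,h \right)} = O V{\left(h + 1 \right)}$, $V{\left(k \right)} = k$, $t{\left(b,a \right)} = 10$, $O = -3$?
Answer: $\frac{77668703}{886275} \approx 87.635$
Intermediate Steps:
$K{\left(y,h \right)} = -3 - 3 h$ ($K{\left(y,h \right)} = - 3 \left(h + 1\right) = - 3 \left(1 + h\right) = -3 - 3 h$)
$P{\left(p,Y \right)} = -405$ ($P{\left(p,Y \right)} = - 5 \left(-3 - -12\right)^{2} = - 5 \left(-3 + 12\right)^{2} = - 5 \cdot 9^{2} = \left(-5\right) 81 = -405$)
$- \frac{24734}{-32825} - \frac{35187}{P{\left(-221,t{\left(7,8 \right)} \right)}} = - \frac{24734}{-32825} - \frac{35187}{-405} = \left(-24734\right) \left(- \frac{1}{32825}\right) - - \frac{11729}{135} = \frac{24734}{32825} + \frac{11729}{135} = \frac{77668703}{886275}$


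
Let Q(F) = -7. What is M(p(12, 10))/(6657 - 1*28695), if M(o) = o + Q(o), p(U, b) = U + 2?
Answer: -7/22038 ≈ -0.00031763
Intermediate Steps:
p(U, b) = 2 + U
M(o) = -7 + o (M(o) = o - 7 = -7 + o)
M(p(12, 10))/(6657 - 1*28695) = (-7 + (2 + 12))/(6657 - 1*28695) = (-7 + 14)/(6657 - 28695) = 7/(-22038) = 7*(-1/22038) = -7/22038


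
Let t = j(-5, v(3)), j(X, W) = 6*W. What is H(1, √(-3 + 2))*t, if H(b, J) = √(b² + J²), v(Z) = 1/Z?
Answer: 0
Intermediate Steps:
t = 2 (t = 6/3 = 6*(⅓) = 2)
H(b, J) = √(J² + b²)
H(1, √(-3 + 2))*t = √((√(-3 + 2))² + 1²)*2 = √((√(-1))² + 1)*2 = √(I² + 1)*2 = √(-1 + 1)*2 = √0*2 = 0*2 = 0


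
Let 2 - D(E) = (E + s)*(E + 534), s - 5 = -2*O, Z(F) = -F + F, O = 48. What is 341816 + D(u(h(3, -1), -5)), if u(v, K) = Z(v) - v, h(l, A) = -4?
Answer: 388624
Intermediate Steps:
Z(F) = 0
u(v, K) = -v (u(v, K) = 0 - v = -v)
s = -91 (s = 5 - 2*48 = 5 - 96 = -91)
D(E) = 2 - (-91 + E)*(534 + E) (D(E) = 2 - (E - 91)*(E + 534) = 2 - (-91 + E)*(534 + E))
341816 + D(u(h(3, -1), -5)) = 341816 + (48596 - (-1*(-4))² - (-443)*(-4)) = 341816 + (48596 - 1*4² - 443*4) = 341816 + (48596 - 1*16 - 1772) = 341816 + (48596 - 16 - 1772) = 341816 + 46808 = 388624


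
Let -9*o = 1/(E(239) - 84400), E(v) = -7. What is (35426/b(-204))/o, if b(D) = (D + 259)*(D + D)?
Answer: -4485303573/3740 ≈ -1.1993e+6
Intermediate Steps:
b(D) = 2*D*(259 + D) (b(D) = (259 + D)*(2*D) = 2*D*(259 + D))
o = 1/759663 (o = -1/(9*(-7 - 84400)) = -⅑/(-84407) = -⅑*(-1/84407) = 1/759663 ≈ 1.3164e-6)
(35426/b(-204))/o = (35426/((2*(-204)*(259 - 204))))/(1/759663) = (35426/((2*(-204)*55)))*759663 = (35426/(-22440))*759663 = (35426*(-1/22440))*759663 = -17713/11220*759663 = -4485303573/3740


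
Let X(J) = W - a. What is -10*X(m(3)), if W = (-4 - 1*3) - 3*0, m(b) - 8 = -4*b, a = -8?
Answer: -10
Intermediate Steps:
m(b) = 8 - 4*b
W = -7 (W = (-4 - 3) + 0 = -7 + 0 = -7)
X(J) = 1 (X(J) = -7 - 1*(-8) = -7 + 8 = 1)
-10*X(m(3)) = -10*1 = -10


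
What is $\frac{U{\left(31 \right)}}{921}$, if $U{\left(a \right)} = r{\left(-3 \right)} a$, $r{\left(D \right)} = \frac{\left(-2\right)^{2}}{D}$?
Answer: $- \frac{124}{2763} \approx -0.044879$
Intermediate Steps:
$r{\left(D \right)} = \frac{4}{D}$
$U{\left(a \right)} = - \frac{4 a}{3}$ ($U{\left(a \right)} = \frac{4}{-3} a = 4 \left(- \frac{1}{3}\right) a = - \frac{4 a}{3}$)
$\frac{U{\left(31 \right)}}{921} = \frac{\left(- \frac{4}{3}\right) 31}{921} = \left(- \frac{124}{3}\right) \frac{1}{921} = - \frac{124}{2763}$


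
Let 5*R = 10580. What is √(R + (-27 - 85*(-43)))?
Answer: 4*√359 ≈ 75.789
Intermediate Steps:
R = 2116 (R = (⅕)*10580 = 2116)
√(R + (-27 - 85*(-43))) = √(2116 + (-27 - 85*(-43))) = √(2116 + (-27 + 3655)) = √(2116 + 3628) = √5744 = 4*√359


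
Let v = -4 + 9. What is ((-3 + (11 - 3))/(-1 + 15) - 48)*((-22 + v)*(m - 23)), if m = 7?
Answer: -90712/7 ≈ -12959.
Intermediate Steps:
v = 5
((-3 + (11 - 3))/(-1 + 15) - 48)*((-22 + v)*(m - 23)) = ((-3 + (11 - 3))/(-1 + 15) - 48)*((-22 + 5)*(7 - 23)) = ((-3 + 8)/14 - 48)*(-17*(-16)) = (5*(1/14) - 48)*272 = (5/14 - 48)*272 = -667/14*272 = -90712/7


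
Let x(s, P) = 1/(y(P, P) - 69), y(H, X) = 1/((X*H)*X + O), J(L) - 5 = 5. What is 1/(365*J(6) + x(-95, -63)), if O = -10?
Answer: 17253934/62976609043 ≈ 0.00027397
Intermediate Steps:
J(L) = 10 (J(L) = 5 + 5 = 10)
y(H, X) = 1/(-10 + H*X**2) (y(H, X) = 1/((X*H)*X - 10) = 1/((H*X)*X - 10) = 1/(H*X**2 - 10) = 1/(-10 + H*X**2))
x(s, P) = 1/(-69 + 1/(-10 + P**3)) (x(s, P) = 1/(1/(-10 + P*P**2) - 69) = 1/(1/(-10 + P**3) - 69) = 1/(-69 + 1/(-10 + P**3)))
1/(365*J(6) + x(-95, -63)) = 1/(365*10 + (10 - 1*(-63)**3)/(-691 + 69*(-63)**3)) = 1/(3650 + (10 - 1*(-250047))/(-691 + 69*(-250047))) = 1/(3650 + (10 + 250047)/(-691 - 17253243)) = 1/(3650 + 250057/(-17253934)) = 1/(3650 - 1/17253934*250057) = 1/(3650 - 250057/17253934) = 1/(62976609043/17253934) = 17253934/62976609043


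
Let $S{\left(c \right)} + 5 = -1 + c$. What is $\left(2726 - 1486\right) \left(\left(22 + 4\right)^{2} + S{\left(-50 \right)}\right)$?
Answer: $768800$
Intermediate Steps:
$S{\left(c \right)} = -6 + c$ ($S{\left(c \right)} = -5 + \left(-1 + c\right) = -6 + c$)
$\left(2726 - 1486\right) \left(\left(22 + 4\right)^{2} + S{\left(-50 \right)}\right) = \left(2726 - 1486\right) \left(\left(22 + 4\right)^{2} - 56\right) = 1240 \left(26^{2} - 56\right) = 1240 \left(676 - 56\right) = 1240 \cdot 620 = 768800$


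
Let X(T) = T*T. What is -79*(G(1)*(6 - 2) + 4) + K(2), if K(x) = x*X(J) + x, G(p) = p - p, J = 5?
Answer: -264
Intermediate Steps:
X(T) = T**2
G(p) = 0
K(x) = 26*x (K(x) = x*5**2 + x = x*25 + x = 25*x + x = 26*x)
-79*(G(1)*(6 - 2) + 4) + K(2) = -79*(0*(6 - 2) + 4) + 26*2 = -79*(0*4 + 4) + 52 = -79*(0 + 4) + 52 = -79*4 + 52 = -316 + 52 = -264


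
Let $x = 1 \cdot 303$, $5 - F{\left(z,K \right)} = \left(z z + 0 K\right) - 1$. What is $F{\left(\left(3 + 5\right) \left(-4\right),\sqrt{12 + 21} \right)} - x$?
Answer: $-1321$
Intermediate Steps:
$F{\left(z,K \right)} = 6 - z^{2}$ ($F{\left(z,K \right)} = 5 - \left(\left(z z + 0 K\right) - 1\right) = 5 - \left(\left(z^{2} + 0\right) - 1\right) = 5 - \left(z^{2} - 1\right) = 5 - \left(-1 + z^{2}\right) = 6 - z^{2}$)
$x = 303$
$F{\left(\left(3 + 5\right) \left(-4\right),\sqrt{12 + 21} \right)} - x = \left(6 - \left(\left(3 + 5\right) \left(-4\right)\right)^{2}\right) - 303 = \left(6 - \left(8 \left(-4\right)\right)^{2}\right) - 303 = \left(6 - \left(-32\right)^{2}\right) - 303 = \left(6 - 1024\right) - 303 = -1018 - 303 = -1321$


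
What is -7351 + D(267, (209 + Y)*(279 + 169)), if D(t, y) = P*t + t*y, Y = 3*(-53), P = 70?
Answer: 5992139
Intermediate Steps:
Y = -159
D(t, y) = 70*t + t*y
-7351 + D(267, (209 + Y)*(279 + 169)) = -7351 + 267*(70 + (209 - 159)*(279 + 169)) = -7351 + 267*(70 + 50*448) = -7351 + 267*(70 + 22400) = -7351 + 267*22470 = -7351 + 5999490 = 5992139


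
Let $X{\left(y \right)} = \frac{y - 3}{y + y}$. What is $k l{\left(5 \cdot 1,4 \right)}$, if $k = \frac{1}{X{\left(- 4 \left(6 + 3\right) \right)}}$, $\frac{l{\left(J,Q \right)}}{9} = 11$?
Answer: $\frac{2376}{13} \approx 182.77$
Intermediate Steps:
$l{\left(J,Q \right)} = 99$ ($l{\left(J,Q \right)} = 9 \cdot 11 = 99$)
$X{\left(y \right)} = \frac{-3 + y}{2 y}$
$k = \frac{24}{13}$ ($k = \frac{1}{\frac{1}{2} \frac{1}{\left(-4\right) \left(6 + 3\right)} \left(-3 - 4 \left(6 + 3\right)\right)} = \frac{1}{\frac{1}{2} \frac{1}{\left(-4\right) 9} \left(-3 - 36\right)} = \frac{1}{\frac{1}{2} \frac{1}{-36} \left(-3 - 36\right)} = \frac{1}{\frac{1}{2} \left(- \frac{1}{36}\right) \left(-39\right)} = \frac{1}{\frac{13}{24}} = \frac{24}{13} \approx 1.8462$)
$k l{\left(5 \cdot 1,4 \right)} = \frac{24}{13} \cdot 99 = \frac{2376}{13}$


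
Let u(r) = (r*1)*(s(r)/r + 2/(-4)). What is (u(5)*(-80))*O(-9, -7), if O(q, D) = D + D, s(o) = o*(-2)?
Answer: -14000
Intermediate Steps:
s(o) = -2*o
O(q, D) = 2*D
u(r) = -5*r/2 (u(r) = (r*1)*((-2*r)/r + 2/(-4)) = r*(-2 + 2*(-¼)) = r*(-2 - ½) = r*(-5/2) = -5*r/2)
(u(5)*(-80))*O(-9, -7) = (-5/2*5*(-80))*(2*(-7)) = -25/2*(-80)*(-14) = 1000*(-14) = -14000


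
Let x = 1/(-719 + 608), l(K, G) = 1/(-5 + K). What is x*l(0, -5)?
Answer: 1/555 ≈ 0.0018018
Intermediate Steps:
x = -1/111 (x = 1/(-111) = -1/111 ≈ -0.0090090)
x*l(0, -5) = -1/(111*(-5 + 0)) = -1/111/(-5) = -1/111*(-⅕) = 1/555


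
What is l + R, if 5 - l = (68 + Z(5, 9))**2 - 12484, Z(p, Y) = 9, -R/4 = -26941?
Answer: 114324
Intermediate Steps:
R = 107764 (R = -4*(-26941) = 107764)
l = 6560 (l = 5 - ((68 + 9)**2 - 12484) = 5 - (77**2 - 12484) = 5 - (5929 - 12484) = 5 - 1*(-6555) = 5 + 6555 = 6560)
l + R = 6560 + 107764 = 114324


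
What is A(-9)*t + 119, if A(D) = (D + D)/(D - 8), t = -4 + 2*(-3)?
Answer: 1843/17 ≈ 108.41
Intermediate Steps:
t = -10 (t = -4 - 6 = -10)
A(D) = 2*D/(-8 + D) (A(D) = (2*D)/(-8 + D) = 2*D/(-8 + D))
A(-9)*t + 119 = (2*(-9)/(-8 - 9))*(-10) + 119 = (2*(-9)/(-17))*(-10) + 119 = (2*(-9)*(-1/17))*(-10) + 119 = (18/17)*(-10) + 119 = -180/17 + 119 = 1843/17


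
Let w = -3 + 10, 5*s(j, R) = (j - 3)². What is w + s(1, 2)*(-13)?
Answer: -17/5 ≈ -3.4000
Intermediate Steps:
s(j, R) = (-3 + j)²/5 (s(j, R) = (j - 3)²/5 = (-3 + j)²/5)
w = 7
w + s(1, 2)*(-13) = 7 + ((-3 + 1)²/5)*(-13) = 7 + ((⅕)*(-2)²)*(-13) = 7 + ((⅕)*4)*(-13) = 7 + (⅘)*(-13) = 7 - 52/5 = -17/5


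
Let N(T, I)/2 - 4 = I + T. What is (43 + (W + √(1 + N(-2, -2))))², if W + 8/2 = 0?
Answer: 1600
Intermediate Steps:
N(T, I) = 8 + 2*I + 2*T (N(T, I) = 8 + 2*(I + T) = 8 + (2*I + 2*T) = 8 + 2*I + 2*T)
W = -4 (W = -4 + 0 = -4)
(43 + (W + √(1 + N(-2, -2))))² = (43 + (-4 + √(1 + (8 + 2*(-2) + 2*(-2)))))² = (43 + (-4 + √(1 + (8 - 4 - 4))))² = (43 + (-4 + √(1 + 0)))² = (43 + (-4 + √1))² = (43 + (-4 + 1))² = (43 - 3)² = 40² = 1600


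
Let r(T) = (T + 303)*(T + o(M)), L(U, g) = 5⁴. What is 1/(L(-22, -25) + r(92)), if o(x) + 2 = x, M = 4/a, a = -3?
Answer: 3/106945 ≈ 2.8052e-5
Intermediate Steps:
M = -4/3 (M = 4/(-3) = 4*(-⅓) = -4/3 ≈ -1.3333)
L(U, g) = 625
o(x) = -2 + x
r(T) = (303 + T)*(-10/3 + T) (r(T) = (T + 303)*(T + (-2 - 4/3)) = (303 + T)*(T - 10/3) = (303 + T)*(-10/3 + T))
1/(L(-22, -25) + r(92)) = 1/(625 + (-1010 + 92² + (899/3)*92)) = 1/(625 + (-1010 + 8464 + 82708/3)) = 1/(625 + 105070/3) = 1/(106945/3) = 3/106945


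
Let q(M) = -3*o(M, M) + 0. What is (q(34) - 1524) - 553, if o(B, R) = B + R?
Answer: -2281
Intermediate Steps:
q(M) = -6*M (q(M) = -3*(M + M) + 0 = -6*M + 0 = -6*M)
(q(34) - 1524) - 553 = (-6*34 - 1524) - 553 = (-204 - 1524) - 553 = -1728 - 553 = -2281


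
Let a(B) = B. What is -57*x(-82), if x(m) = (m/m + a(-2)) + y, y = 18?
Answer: -969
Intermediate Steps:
x(m) = 17 (x(m) = (m/m - 2) + 18 = (1 - 2) + 18 = -1 + 18 = 17)
-57*x(-82) = -57*17 = -969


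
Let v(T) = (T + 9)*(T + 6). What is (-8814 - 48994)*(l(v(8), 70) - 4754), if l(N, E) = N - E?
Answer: 265107488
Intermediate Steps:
v(T) = (6 + T)*(9 + T) (v(T) = (9 + T)*(6 + T) = (6 + T)*(9 + T))
(-8814 - 48994)*(l(v(8), 70) - 4754) = (-8814 - 48994)*(((54 + 8² + 15*8) - 1*70) - 4754) = -57808*(((54 + 64 + 120) - 70) - 4754) = -57808*((238 - 70) - 4754) = -57808*(168 - 4754) = -57808*(-4586) = 265107488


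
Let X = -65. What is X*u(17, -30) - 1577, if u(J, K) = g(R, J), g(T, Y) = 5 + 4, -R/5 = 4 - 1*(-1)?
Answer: -2162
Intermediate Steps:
R = -25 (R = -5*(4 - 1*(-1)) = -5*(4 + 1) = -5*5 = -25)
g(T, Y) = 9
u(J, K) = 9
X*u(17, -30) - 1577 = -65*9 - 1577 = -585 - 1577 = -2162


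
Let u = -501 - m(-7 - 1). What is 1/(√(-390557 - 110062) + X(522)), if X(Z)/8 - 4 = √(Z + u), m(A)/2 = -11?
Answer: 1/(32 + 8*√43 + I*√500619) ≈ 0.00016634 - 0.0013935*I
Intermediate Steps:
m(A) = -22 (m(A) = 2*(-11) = -22)
u = -479 (u = -501 - 1*(-22) = -501 + 22 = -479)
X(Z) = 32 + 8*√(-479 + Z) (X(Z) = 32 + 8*√(Z - 479) = 32 + 8*√(-479 + Z))
1/(√(-390557 - 110062) + X(522)) = 1/(√(-390557 - 110062) + (32 + 8*√(-479 + 522))) = 1/(√(-500619) + (32 + 8*√43)) = 1/(I*√500619 + (32 + 8*√43)) = 1/(32 + 8*√43 + I*√500619)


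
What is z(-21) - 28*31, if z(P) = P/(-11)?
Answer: -9527/11 ≈ -866.09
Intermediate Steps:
z(P) = -P/11 (z(P) = P*(-1/11) = -P/11)
z(-21) - 28*31 = -1/11*(-21) - 28*31 = 21/11 - 868 = -9527/11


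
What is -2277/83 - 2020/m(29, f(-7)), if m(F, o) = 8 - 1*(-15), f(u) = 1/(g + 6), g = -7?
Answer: -220031/1909 ≈ -115.26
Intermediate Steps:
f(u) = -1 (f(u) = 1/(-7 + 6) = 1/(-1) = -1)
m(F, o) = 23 (m(F, o) = 8 + 15 = 23)
-2277/83 - 2020/m(29, f(-7)) = -2277/83 - 2020/23 = -220031/1909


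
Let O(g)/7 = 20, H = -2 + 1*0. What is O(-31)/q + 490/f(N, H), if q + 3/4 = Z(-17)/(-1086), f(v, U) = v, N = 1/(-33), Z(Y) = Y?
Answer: -5219046/319 ≈ -16361.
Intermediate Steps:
N = -1/33 ≈ -0.030303
H = -2 (H = -2 + 0 = -2)
O(g) = 140 (O(g) = 7*20 = 140)
q = -1595/2172 (q = -3/4 - 17/(-1086) = -3/4 - 17*(-1/1086) = -3/4 + 17/1086 = -1595/2172 ≈ -0.73435)
O(-31)/q + 490/f(N, H) = 140/(-1595/2172) + 490/(-1/33) = 140*(-2172/1595) + 490*(-33) = -60816/319 - 16170 = -5219046/319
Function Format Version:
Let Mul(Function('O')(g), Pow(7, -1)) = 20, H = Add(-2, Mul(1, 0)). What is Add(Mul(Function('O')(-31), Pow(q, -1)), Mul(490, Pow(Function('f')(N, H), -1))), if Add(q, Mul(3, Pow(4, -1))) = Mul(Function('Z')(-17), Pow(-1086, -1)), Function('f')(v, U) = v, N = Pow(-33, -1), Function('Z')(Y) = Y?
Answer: Rational(-5219046, 319) ≈ -16361.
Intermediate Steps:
N = Rational(-1, 33) ≈ -0.030303
H = -2 (H = Add(-2, 0) = -2)
Function('O')(g) = 140 (Function('O')(g) = Mul(7, 20) = 140)
q = Rational(-1595, 2172) (q = Add(Rational(-3, 4), Mul(-17, Pow(-1086, -1))) = Add(Rational(-3, 4), Mul(-17, Rational(-1, 1086))) = Add(Rational(-3, 4), Rational(17, 1086)) = Rational(-1595, 2172) ≈ -0.73435)
Add(Mul(Function('O')(-31), Pow(q, -1)), Mul(490, Pow(Function('f')(N, H), -1))) = Add(Mul(140, Pow(Rational(-1595, 2172), -1)), Mul(490, Pow(Rational(-1, 33), -1))) = Add(Mul(140, Rational(-2172, 1595)), Mul(490, -33)) = Add(Rational(-60816, 319), -16170) = Rational(-5219046, 319)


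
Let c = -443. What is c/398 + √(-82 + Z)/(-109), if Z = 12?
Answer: -443/398 - I*√70/109 ≈ -1.1131 - 0.076758*I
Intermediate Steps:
c/398 + √(-82 + Z)/(-109) = -443/398 + √(-82 + 12)/(-109) = -443*1/398 + √(-70)*(-1/109) = -443/398 + (I*√70)*(-1/109) = -443/398 - I*√70/109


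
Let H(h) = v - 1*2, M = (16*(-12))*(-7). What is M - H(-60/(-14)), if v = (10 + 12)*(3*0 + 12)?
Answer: 1082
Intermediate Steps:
v = 264 (v = 22*(0 + 12) = 22*12 = 264)
M = 1344 (M = -192*(-7) = 1344)
H(h) = 262 (H(h) = 264 - 1*2 = 264 - 2 = 262)
M - H(-60/(-14)) = 1344 - 1*262 = 1344 - 262 = 1082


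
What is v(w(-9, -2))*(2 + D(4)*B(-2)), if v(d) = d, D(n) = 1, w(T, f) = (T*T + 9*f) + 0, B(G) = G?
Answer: 0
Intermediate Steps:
w(T, f) = T² + 9*f (w(T, f) = (T² + 9*f) + 0 = T² + 9*f)
v(w(-9, -2))*(2 + D(4)*B(-2)) = ((-9)² + 9*(-2))*(2 + 1*(-2)) = (81 - 18)*(2 - 2) = 63*0 = 0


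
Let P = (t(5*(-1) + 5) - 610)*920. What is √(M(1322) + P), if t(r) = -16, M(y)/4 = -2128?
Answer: 4*I*√36527 ≈ 764.48*I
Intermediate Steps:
M(y) = -8512 (M(y) = 4*(-2128) = -8512)
P = -575920 (P = (-16 - 610)*920 = -626*920 = -575920)
√(M(1322) + P) = √(-8512 - 575920) = √(-584432) = 4*I*√36527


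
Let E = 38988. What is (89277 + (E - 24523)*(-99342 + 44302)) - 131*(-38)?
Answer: -796059345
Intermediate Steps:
(89277 + (E - 24523)*(-99342 + 44302)) - 131*(-38) = (89277 + (38988 - 24523)*(-99342 + 44302)) - 131*(-38) = (89277 + 14465*(-55040)) + 4978 = (89277 - 796153600) + 4978 = -796064323 + 4978 = -796059345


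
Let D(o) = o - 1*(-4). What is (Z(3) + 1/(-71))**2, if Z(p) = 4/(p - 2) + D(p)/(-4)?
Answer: 403225/80656 ≈ 4.9993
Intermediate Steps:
D(o) = 4 + o (D(o) = o + 4 = 4 + o)
Z(p) = -1 + 4/(-2 + p) - p/4 (Z(p) = 4/(p - 2) + (4 + p)/(-4) = 4/(-2 + p) + (4 + p)*(-1/4) = 4/(-2 + p) + (-1 - p/4) = -1 + 4/(-2 + p) - p/4)
(Z(3) + 1/(-71))**2 = ((24 - 1*3**2 - 2*3)/(4*(-2 + 3)) + 1/(-71))**2 = ((1/4)*(24 - 1*9 - 6)/1 - 1/71)**2 = ((1/4)*1*(24 - 9 - 6) - 1/71)**2 = ((1/4)*1*9 - 1/71)**2 = (9/4 - 1/71)**2 = (635/284)**2 = 403225/80656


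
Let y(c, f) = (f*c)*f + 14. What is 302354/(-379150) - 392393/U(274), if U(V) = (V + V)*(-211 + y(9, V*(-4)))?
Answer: -895690679874987/1123097154663700 ≈ -0.79752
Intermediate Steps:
y(c, f) = 14 + c*f**2 (y(c, f) = (c*f)*f + 14 = c*f**2 + 14 = 14 + c*f**2)
U(V) = 2*V*(-197 + 144*V**2) (U(V) = (V + V)*(-211 + (14 + 9*(V*(-4))**2)) = (2*V)*(-211 + (14 + 9*(-4*V)**2)) = (2*V)*(-211 + (14 + 9*(16*V**2))) = (2*V)*(-211 + (14 + 144*V**2)) = (2*V)*(-197 + 144*V**2) = 2*V*(-197 + 144*V**2))
302354/(-379150) - 392393/U(274) = 302354/(-379150) - 392393/(-394*274 + 288*274**3) = 302354*(-1/379150) - 392393/(-107956 + 288*20570824) = -151177/189575 - 392393/(-107956 + 5924397312) = -151177/189575 - 392393/5924289356 = -895690679874987/1123097154663700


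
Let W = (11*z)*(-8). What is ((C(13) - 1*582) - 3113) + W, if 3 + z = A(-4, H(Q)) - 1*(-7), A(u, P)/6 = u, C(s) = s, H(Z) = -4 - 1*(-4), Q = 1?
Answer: -1922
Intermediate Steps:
H(Z) = 0 (H(Z) = -4 + 4 = 0)
A(u, P) = 6*u
z = -20 (z = -3 + (6*(-4) - 1*(-7)) = -3 + (-24 + 7) = -3 - 17 = -20)
W = 1760 (W = (11*(-20))*(-8) = -220*(-8) = 1760)
((C(13) - 1*582) - 3113) + W = ((13 - 1*582) - 3113) + 1760 = ((13 - 582) - 3113) + 1760 = (-569 - 3113) + 1760 = -3682 + 1760 = -1922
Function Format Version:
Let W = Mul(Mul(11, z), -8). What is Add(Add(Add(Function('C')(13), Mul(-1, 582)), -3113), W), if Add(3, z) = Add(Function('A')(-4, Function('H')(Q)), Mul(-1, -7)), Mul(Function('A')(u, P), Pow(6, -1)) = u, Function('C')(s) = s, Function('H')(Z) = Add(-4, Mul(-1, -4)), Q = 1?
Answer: -1922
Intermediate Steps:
Function('H')(Z) = 0 (Function('H')(Z) = Add(-4, 4) = 0)
Function('A')(u, P) = Mul(6, u)
z = -20 (z = Add(-3, Add(Mul(6, -4), Mul(-1, -7))) = Add(-3, Add(-24, 7)) = Add(-3, -17) = -20)
W = 1760 (W = Mul(Mul(11, -20), -8) = Mul(-220, -8) = 1760)
Add(Add(Add(Function('C')(13), Mul(-1, 582)), -3113), W) = Add(Add(Add(13, Mul(-1, 582)), -3113), 1760) = Add(Add(Add(13, -582), -3113), 1760) = Add(Add(-569, -3113), 1760) = Add(-3682, 1760) = -1922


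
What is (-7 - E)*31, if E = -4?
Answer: -93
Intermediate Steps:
(-7 - E)*31 = (-7 - 1*(-4))*31 = (-7 + 4)*31 = -3*31 = -93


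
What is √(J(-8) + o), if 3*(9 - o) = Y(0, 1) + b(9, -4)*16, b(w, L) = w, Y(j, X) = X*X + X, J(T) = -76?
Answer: I*√1041/3 ≈ 10.755*I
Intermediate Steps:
Y(j, X) = X + X² (Y(j, X) = X² + X = X + X²)
o = -119/3 (o = 9 - (1*(1 + 1) + 9*16)/3 = 9 - (1*2 + 144)/3 = 9 - (2 + 144)/3 = 9 - ⅓*146 = 9 - 146/3 = -119/3 ≈ -39.667)
√(J(-8) + o) = √(-76 - 119/3) = √(-347/3) = I*√1041/3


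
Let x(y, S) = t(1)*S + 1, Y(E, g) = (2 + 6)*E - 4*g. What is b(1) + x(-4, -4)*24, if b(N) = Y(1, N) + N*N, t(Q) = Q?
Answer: -67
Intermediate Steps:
Y(E, g) = -4*g + 8*E (Y(E, g) = 8*E - 4*g = -4*g + 8*E)
x(y, S) = 1 + S (x(y, S) = 1*S + 1 = S + 1 = 1 + S)
b(N) = 8 + N² - 4*N (b(N) = (-4*N + 8*1) + N*N = (-4*N + 8) + N² = (8 - 4*N) + N² = 8 + N² - 4*N)
b(1) + x(-4, -4)*24 = (8 + 1² - 4*1) + (1 - 4)*24 = (8 + 1 - 4) - 3*24 = 5 - 72 = -67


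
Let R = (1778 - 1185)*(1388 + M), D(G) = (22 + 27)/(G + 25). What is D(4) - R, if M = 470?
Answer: -31951977/29 ≈ -1.1018e+6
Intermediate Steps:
D(G) = 49/(25 + G)
R = 1101794 (R = (1778 - 1185)*(1388 + 470) = 593*1858 = 1101794)
D(4) - R = 49/(25 + 4) - 1*1101794 = 49/29 - 1101794 = -31951977/29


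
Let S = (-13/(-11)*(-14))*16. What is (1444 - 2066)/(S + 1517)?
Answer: -6842/13775 ≈ -0.49670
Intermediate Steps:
S = -2912/11 (S = (-13*(-1/11)*(-14))*16 = ((13/11)*(-14))*16 = -182/11*16 = -2912/11 ≈ -264.73)
(1444 - 2066)/(S + 1517) = (1444 - 2066)/(-2912/11 + 1517) = -622/13775/11 = -622*11/13775 = -6842/13775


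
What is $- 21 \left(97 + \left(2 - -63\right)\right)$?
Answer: $-3402$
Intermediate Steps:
$- 21 \left(97 + \left(2 - -63\right)\right) = - 21 \left(97 + \left(2 + 63\right)\right) = - 21 \left(97 + 65\right) = \left(-21\right) 162 = -3402$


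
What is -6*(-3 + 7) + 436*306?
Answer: 133392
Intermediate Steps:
-6*(-3 + 7) + 436*306 = -6*4 + 133416 = -24 + 133416 = 133392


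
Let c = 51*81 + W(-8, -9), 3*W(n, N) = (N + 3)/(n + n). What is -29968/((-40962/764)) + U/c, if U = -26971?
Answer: 373918404616/676876569 ≈ 552.42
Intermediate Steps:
W(n, N) = (3 + N)/(6*n) (W(n, N) = ((N + 3)/(n + n))/3 = ((3 + N)/((2*n)))/3 = ((3 + N)*(1/(2*n)))/3 = ((3 + N)/(2*n))/3 = (3 + N)/(6*n))
c = 33049/8 (c = 51*81 + (⅙)*(3 - 9)/(-8) = 4131 + (⅙)*(-⅛)*(-6) = 4131 + ⅛ = 33049/8 ≈ 4131.1)
-29968/((-40962/764)) + U/c = -29968/((-40962/764)) - 26971/33049/8 = -29968/((-40962*1/764)) - 26971*8/33049 = -29968/(-20481/382) - 215768/33049 = -29968*(-382/20481) - 215768/33049 = 11447776/20481 - 215768/33049 = 373918404616/676876569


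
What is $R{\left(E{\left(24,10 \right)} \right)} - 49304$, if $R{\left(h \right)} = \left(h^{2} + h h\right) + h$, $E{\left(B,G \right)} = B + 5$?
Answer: $-47593$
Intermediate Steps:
$E{\left(B,G \right)} = 5 + B$
$R{\left(h \right)} = h + 2 h^{2}$ ($R{\left(h \right)} = \left(h^{2} + h^{2}\right) + h = 2 h^{2} + h = h + 2 h^{2}$)
$R{\left(E{\left(24,10 \right)} \right)} - 49304 = \left(5 + 24\right) \left(1 + 2 \left(5 + 24\right)\right) - 49304 = 29 \left(1 + 2 \cdot 29\right) - 49304 = 29 \left(1 + 58\right) - 49304 = 29 \cdot 59 - 49304 = 1711 - 49304 = -47593$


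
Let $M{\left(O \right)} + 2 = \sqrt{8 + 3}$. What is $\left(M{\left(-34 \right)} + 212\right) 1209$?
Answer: $253890 + 1209 \sqrt{11} \approx 2.579 \cdot 10^{5}$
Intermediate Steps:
$M{\left(O \right)} = -2 + \sqrt{11}$ ($M{\left(O \right)} = -2 + \sqrt{8 + 3} = -2 + \sqrt{11}$)
$\left(M{\left(-34 \right)} + 212\right) 1209 = \left(\left(-2 + \sqrt{11}\right) + 212\right) 1209 = \left(210 + \sqrt{11}\right) 1209 = 253890 + 1209 \sqrt{11}$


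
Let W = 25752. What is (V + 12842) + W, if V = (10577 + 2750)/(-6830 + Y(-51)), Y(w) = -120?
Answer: 268214973/6950 ≈ 38592.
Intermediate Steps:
V = -13327/6950 (V = (10577 + 2750)/(-6830 - 120) = 13327/(-6950) = 13327*(-1/6950) = -13327/6950 ≈ -1.9176)
(V + 12842) + W = (-13327/6950 + 12842) + 25752 = 89238573/6950 + 25752 = 268214973/6950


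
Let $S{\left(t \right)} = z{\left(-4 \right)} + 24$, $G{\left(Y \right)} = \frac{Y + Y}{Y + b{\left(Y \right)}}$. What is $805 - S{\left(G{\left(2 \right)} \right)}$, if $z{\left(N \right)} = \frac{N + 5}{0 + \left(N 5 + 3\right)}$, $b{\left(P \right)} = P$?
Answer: $\frac{13278}{17} \approx 781.06$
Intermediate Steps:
$G{\left(Y \right)} = 1$ ($G{\left(Y \right)} = \frac{Y + Y}{Y + Y} = \frac{2 Y}{2 Y} = 2 Y \frac{1}{2 Y} = 1$)
$z{\left(N \right)} = \frac{5 + N}{3 + 5 N}$ ($z{\left(N \right)} = \frac{5 + N}{0 + \left(5 N + 3\right)} = \frac{5 + N}{0 + \left(3 + 5 N\right)} = \frac{5 + N}{3 + 5 N}$)
$S{\left(t \right)} = \frac{407}{17}$ ($S{\left(t \right)} = \frac{5 - 4}{3 + 5 \left(-4\right)} + 24 = \frac{1}{3 - 20} \cdot 1 + 24 = \frac{1}{-17} \cdot 1 + 24 = \left(- \frac{1}{17}\right) 1 + 24 = - \frac{1}{17} + 24 = \frac{407}{17}$)
$805 - S{\left(G{\left(2 \right)} \right)} = 805 - \frac{407}{17} = \frac{13278}{17}$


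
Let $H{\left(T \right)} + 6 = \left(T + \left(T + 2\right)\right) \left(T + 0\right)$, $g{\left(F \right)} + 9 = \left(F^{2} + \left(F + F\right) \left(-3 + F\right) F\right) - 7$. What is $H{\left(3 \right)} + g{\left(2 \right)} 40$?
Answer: $-782$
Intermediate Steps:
$g{\left(F \right)} = -16 + F^{2} + 2 F^{2} \left(-3 + F\right)$ ($g{\left(F \right)} = -9 - \left(7 - F^{2} - \left(F + F\right) \left(-3 + F\right) F\right) = -9 - \left(7 - F^{2} - 2 F \left(-3 + F\right) F\right) = -9 - \left(7 - F^{2} - 2 F^{2} \left(-3 + F\right)\right) = -9 + \left(-7 + F^{2} + 2 F^{2} \left(-3 + F\right)\right) = -16 + F^{2} + 2 F^{2} \left(-3 + F\right)$)
$H{\left(T \right)} = -6 + T \left(2 + 2 T\right)$ ($H{\left(T \right)} = -6 + \left(T + \left(T + 2\right)\right) \left(T + 0\right) = -6 + \left(T + \left(2 + T\right)\right) T = -6 + \left(2 + 2 T\right) T = -6 + T \left(2 + 2 T\right)$)
$H{\left(3 \right)} + g{\left(2 \right)} 40 = \left(-6 + 2 \cdot 3 + 2 \cdot 3^{2}\right) + \left(-16 - 5 \cdot 2^{2} + 2 \cdot 2^{3}\right) 40 = \left(-6 + 6 + 2 \cdot 9\right) + \left(-16 - 20 + 2 \cdot 8\right) 40 = \left(-6 + 6 + 18\right) + \left(-16 - 20 + 16\right) 40 = 18 - 800 = -782$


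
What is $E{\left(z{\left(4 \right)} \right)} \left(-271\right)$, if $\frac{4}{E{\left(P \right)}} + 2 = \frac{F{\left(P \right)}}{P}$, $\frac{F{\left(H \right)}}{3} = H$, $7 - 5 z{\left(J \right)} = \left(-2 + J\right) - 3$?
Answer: $-1084$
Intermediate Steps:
$z{\left(J \right)} = \frac{12}{5} - \frac{J}{5}$ ($z{\left(J \right)} = \frac{7}{5} - \frac{\left(-2 + J\right) - 3}{5} = \frac{7}{5} - \frac{-5 + J}{5} = \frac{7}{5} - \left(-1 + \frac{J}{5}\right) = \frac{12}{5} - \frac{J}{5}$)
$F{\left(H \right)} = 3 H$
$E{\left(P \right)} = 4$ ($E{\left(P \right)} = \frac{4}{-2 + \frac{3 P}{P}} = \frac{4}{-2 + 3} = \frac{4}{1} = 4 \cdot 1 = 4$)
$E{\left(z{\left(4 \right)} \right)} \left(-271\right) = 4 \left(-271\right) = -1084$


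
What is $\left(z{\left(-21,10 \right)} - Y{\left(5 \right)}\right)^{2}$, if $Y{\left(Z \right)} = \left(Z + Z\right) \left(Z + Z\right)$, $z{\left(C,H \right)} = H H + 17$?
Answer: $289$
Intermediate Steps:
$z{\left(C,H \right)} = 17 + H^{2}$ ($z{\left(C,H \right)} = H^{2} + 17 = 17 + H^{2}$)
$Y{\left(Z \right)} = 4 Z^{2}$ ($Y{\left(Z \right)} = 2 Z 2 Z = 4 Z^{2}$)
$\left(z{\left(-21,10 \right)} - Y{\left(5 \right)}\right)^{2} = \left(\left(17 + 10^{2}\right) - 4 \cdot 5^{2}\right)^{2} = \left(\left(17 + 100\right) - 4 \cdot 25\right)^{2} = \left(117 - 100\right)^{2} = 17^{2} = 289$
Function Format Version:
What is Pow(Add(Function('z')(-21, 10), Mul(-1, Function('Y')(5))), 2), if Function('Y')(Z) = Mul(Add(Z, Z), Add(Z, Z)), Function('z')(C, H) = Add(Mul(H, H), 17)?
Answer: 289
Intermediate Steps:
Function('z')(C, H) = Add(17, Pow(H, 2)) (Function('z')(C, H) = Add(Pow(H, 2), 17) = Add(17, Pow(H, 2)))
Function('Y')(Z) = Mul(4, Pow(Z, 2)) (Function('Y')(Z) = Mul(Mul(2, Z), Mul(2, Z)) = Mul(4, Pow(Z, 2)))
Pow(Add(Function('z')(-21, 10), Mul(-1, Function('Y')(5))), 2) = Pow(Add(Add(17, Pow(10, 2)), Mul(-1, Mul(4, Pow(5, 2)))), 2) = Pow(Add(Add(17, 100), Mul(-1, Mul(4, 25))), 2) = Pow(Add(117, Mul(-1, 100)), 2) = Pow(Add(117, -100), 2) = Pow(17, 2) = 289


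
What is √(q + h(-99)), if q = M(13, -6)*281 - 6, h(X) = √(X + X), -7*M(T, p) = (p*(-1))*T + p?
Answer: √(-141918 + 147*I*√22)/7 ≈ 0.13073 + 53.817*I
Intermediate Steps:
M(T, p) = -p/7 + T*p/7 (M(T, p) = -((p*(-1))*T + p)/7 = -((-p)*T + p)/7 = -(-T*p + p)/7 = -(p - T*p)/7 = -p/7 + T*p/7)
h(X) = √2*√X (h(X) = √(2*X) = √2*√X)
q = -20274/7 (q = ((⅐)*(-6)*(-1 + 13))*281 - 6 = ((⅐)*(-6)*12)*281 - 6 = -72/7*281 - 6 = -20232/7 - 6 = -20274/7 ≈ -2896.3)
√(q + h(-99)) = √(-20274/7 + √2*√(-99)) = √(-20274/7 + √2*(3*I*√11)) = √(-20274/7 + 3*I*√22)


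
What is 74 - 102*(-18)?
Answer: 1910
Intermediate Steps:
74 - 102*(-18) = 74 - 17*(-108) = 74 + 1836 = 1910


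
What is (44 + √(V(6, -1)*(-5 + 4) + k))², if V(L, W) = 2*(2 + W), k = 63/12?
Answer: (88 + √13)²/4 ≈ 2097.9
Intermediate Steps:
k = 21/4 (k = 63*(1/12) = 21/4 ≈ 5.2500)
V(L, W) = 4 + 2*W
(44 + √(V(6, -1)*(-5 + 4) + k))² = (44 + √((4 + 2*(-1))*(-5 + 4) + 21/4))² = (44 + √((4 - 2)*(-1) + 21/4))² = (44 + √(2*(-1) + 21/4))² = (44 + √(-2 + 21/4))² = (44 + √(13/4))² = (44 + √13/2)²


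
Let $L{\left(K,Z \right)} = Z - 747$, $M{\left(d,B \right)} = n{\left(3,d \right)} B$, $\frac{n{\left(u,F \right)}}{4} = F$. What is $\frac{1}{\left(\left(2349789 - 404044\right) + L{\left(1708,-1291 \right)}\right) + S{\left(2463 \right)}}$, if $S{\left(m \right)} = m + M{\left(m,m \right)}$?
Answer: $\frac{1}{26211646} \approx 3.8151 \cdot 10^{-8}$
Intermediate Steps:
$n{\left(u,F \right)} = 4 F$
$M{\left(d,B \right)} = 4 B d$ ($M{\left(d,B \right)} = 4 d B = 4 B d$)
$L{\left(K,Z \right)} = -747 + Z$
$S{\left(m \right)} = m + 4 m^{2}$ ($S{\left(m \right)} = m + 4 m m = m + 4 m^{2}$)
$\frac{1}{\left(\left(2349789 - 404044\right) + L{\left(1708,-1291 \right)}\right) + S{\left(2463 \right)}} = \frac{1}{\left(\left(2349789 - 404044\right) - 2038\right) + 2463 \left(1 + 4 \cdot 2463\right)} = \frac{1}{\left(1945745 - 2038\right) + 2463 \left(1 + 9852\right)} = \frac{1}{1943707 + 2463 \cdot 9853} = \frac{1}{1943707 + 24267939} = \frac{1}{26211646}$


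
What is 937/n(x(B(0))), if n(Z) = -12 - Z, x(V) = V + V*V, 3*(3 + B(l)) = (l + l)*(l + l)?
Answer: -937/18 ≈ -52.056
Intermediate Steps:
B(l) = -3 + 4*l²/3 (B(l) = -3 + ((l + l)*(l + l))/3 = -3 + ((2*l)*(2*l))/3 = -3 + (4*l²)/3 = -3 + 4*l²/3)
x(V) = V + V²
937/n(x(B(0))) = 937/(-12 - (-3 + (4/3)*0²)*(1 + (-3 + (4/3)*0²))) = 937/(-12 - (-3 + (4/3)*0)*(1 + (-3 + (4/3)*0))) = 937/(-12 - (-3 + 0)*(1 + (-3 + 0))) = 937/(-12 - (-3)*(1 - 3)) = 937/(-12 - (-3)*(-2)) = 937/(-12 - 1*6) = 937/(-12 - 6) = 937/(-18) = 937*(-1/18) = -937/18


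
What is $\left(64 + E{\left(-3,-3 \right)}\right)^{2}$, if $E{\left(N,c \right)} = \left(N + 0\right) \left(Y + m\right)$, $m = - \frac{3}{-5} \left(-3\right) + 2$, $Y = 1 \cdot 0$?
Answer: $\frac{100489}{25} \approx 4019.6$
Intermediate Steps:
$Y = 0$
$m = \frac{1}{5}$ ($m = \left(-3\right) \left(- \frac{1}{5}\right) \left(-3\right) + 2 = \frac{3}{5} \left(-3\right) + 2 = - \frac{9}{5} + 2 = \frac{1}{5} \approx 0.2$)
$E{\left(N,c \right)} = \frac{N}{5}$ ($E{\left(N,c \right)} = \left(N + 0\right) \left(0 + \frac{1}{5}\right) = N \frac{1}{5} = \frac{N}{5}$)
$\left(64 + E{\left(-3,-3 \right)}\right)^{2} = \left(64 + \frac{1}{5} \left(-3\right)\right)^{2} = \left(64 - \frac{3}{5}\right)^{2} = \left(\frac{317}{5}\right)^{2} = \frac{100489}{25}$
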